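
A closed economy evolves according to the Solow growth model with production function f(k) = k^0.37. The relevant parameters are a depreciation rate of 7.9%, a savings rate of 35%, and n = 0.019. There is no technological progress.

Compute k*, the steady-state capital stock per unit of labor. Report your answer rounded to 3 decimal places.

k* ≈ 7.543

At the steady state, Δk = 0, so s·k^α = (n + δ)·k.
Dividing both sides by k: k^(1−α) = s / (n + δ).
k^0.63 = 0.35 / (0.019 + 0.079) = 0.35 / 0.098 = 3.5714
k* = 3.5714^(1/0.63) ≈ 7.5426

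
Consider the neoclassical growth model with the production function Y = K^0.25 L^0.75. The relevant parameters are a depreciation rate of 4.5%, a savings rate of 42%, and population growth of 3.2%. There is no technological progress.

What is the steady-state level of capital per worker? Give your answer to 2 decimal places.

At the steady state, Δk = 0, so s·k^α = (n + δ)·k.
Dividing both sides by k: k^(1−α) = s / (n + δ).
k^0.75 = 0.42 / (0.032 + 0.045) = 0.42 / 0.077 = 5.4545
k* = 5.4545^(1/0.75) ≈ 9.6015

k* = 9.60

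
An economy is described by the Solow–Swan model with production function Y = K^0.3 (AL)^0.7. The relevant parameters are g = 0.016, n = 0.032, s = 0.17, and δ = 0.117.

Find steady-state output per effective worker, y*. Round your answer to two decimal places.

y* ≈ 1.01

In steady state, investment equals break-even investment: s·k^α = (n + g + δ)·k.
Dividing both sides by k: k^(1−α) = s / (n + g + δ).
k^0.7 = 0.17 / (0.032 + 0.016 + 0.117) = 0.17 / 0.165 = 1.0303
k* = 1.0303^(1/0.7) ≈ 1.0436
y* = (k*)^α = 1.0436^0.3 ≈ 1.0129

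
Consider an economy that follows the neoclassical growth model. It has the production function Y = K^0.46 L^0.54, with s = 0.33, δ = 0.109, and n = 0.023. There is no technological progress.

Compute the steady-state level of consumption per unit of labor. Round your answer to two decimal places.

At the steady state, Δk = 0, so s·k^α = (n + δ)·k.
Rearranging, k^(1−α) = s / (n + δ).
k^0.54 = 0.33 / (0.023 + 0.109) = 0.33 / 0.132 = 2.5000
k* = 2.5000^(1/0.54) ≈ 5.4566
y* = (k*)^α = 5.4566^0.46 ≈ 2.1827
c* = (1 − s)·y* = (1 − 0.33) × 2.1827 ≈ 1.4624

c* ≈ 1.46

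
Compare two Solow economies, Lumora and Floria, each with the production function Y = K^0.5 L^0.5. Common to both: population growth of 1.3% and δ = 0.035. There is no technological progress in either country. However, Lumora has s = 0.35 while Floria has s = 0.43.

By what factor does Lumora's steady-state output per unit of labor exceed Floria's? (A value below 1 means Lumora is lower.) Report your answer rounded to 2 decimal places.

Steady-state y* = [s/(n + δ)]^(α/(1−α)), so the ratio is [ (s_L/(n + δ)_L) / (s_F/(n + δ)_F) ]^1.
s_L/(n + δ)_L = 0.35/0.048 = 7.2917; s_F/(n + δ)_F = 0.43/0.048 = 8.9583.
Ratio = (7.2917/8.9583)^1 = 0.8140^1 ≈ 0.8140

y*_L / y*_F ≈ 0.81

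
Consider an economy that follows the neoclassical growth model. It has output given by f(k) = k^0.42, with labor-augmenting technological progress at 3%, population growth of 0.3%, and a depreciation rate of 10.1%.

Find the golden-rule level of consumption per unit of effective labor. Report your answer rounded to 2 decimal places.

At the golden rule, f'(k) = n + g + δ, so α·k^(α−1) = n + g + δ and k_gold = (α/(n + g + δ))^(1/(1−α)).
k_gold = (0.42/0.134)^(1/0.58) = 3.1343^1.7241 ≈ 7.1680
c_gold = f(k_gold) − (n + g + δ)·k_gold = 2.2870 − 0.134×7.1680 ≈ 1.3265

c_gold ≈ 1.33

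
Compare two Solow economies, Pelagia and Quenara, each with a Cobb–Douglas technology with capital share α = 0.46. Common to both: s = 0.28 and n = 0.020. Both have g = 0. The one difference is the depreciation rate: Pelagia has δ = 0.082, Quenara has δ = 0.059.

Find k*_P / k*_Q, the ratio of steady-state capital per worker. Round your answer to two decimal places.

Steady-state k* = [s/(n + δ)]^(1/(1−α)), so the ratio is [ (s_P/(n + δ)_P) / (s_Q/(n + δ)_Q) ]^1.8519.
s_P/(n + δ)_P = 0.28/0.102 = 2.7451; s_Q/(n + δ)_Q = 0.28/0.079 = 3.5443.
Ratio = (2.7451/3.5443)^1.8519 = 0.7745^1.8519 ≈ 0.6230

k*_P / k*_Q ≈ 0.62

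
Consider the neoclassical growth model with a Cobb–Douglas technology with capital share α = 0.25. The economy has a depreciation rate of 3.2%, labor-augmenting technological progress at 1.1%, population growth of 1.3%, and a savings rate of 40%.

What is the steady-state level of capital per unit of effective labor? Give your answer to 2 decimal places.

k* = 13.76

Steady state requires s·f(k) = (n + g + δ)·k, i.e. s·k^α = (n + g + δ)·k.
Dividing both sides by k: k^(1−α) = s / (n + g + δ).
k^0.75 = 0.40 / (0.013 + 0.011 + 0.032) = 0.40 / 0.056 = 7.1429
k* = 7.1429^(1/0.75) ≈ 13.7562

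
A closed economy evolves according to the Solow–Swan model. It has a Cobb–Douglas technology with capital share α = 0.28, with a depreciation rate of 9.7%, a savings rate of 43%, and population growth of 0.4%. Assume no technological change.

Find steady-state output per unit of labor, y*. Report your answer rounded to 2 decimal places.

y* ≈ 1.76

At the steady state, Δk = 0, so s·k^α = (n + δ)·k.
Rearranging, k^(1−α) = s / (n + δ).
k^0.72 = 0.43 / (0.004 + 0.097) = 0.43 / 0.101 = 4.2574
k* = 4.2574^(1/0.72) ≈ 7.4785
y* = (k*)^α = 7.4785^0.28 ≈ 1.7566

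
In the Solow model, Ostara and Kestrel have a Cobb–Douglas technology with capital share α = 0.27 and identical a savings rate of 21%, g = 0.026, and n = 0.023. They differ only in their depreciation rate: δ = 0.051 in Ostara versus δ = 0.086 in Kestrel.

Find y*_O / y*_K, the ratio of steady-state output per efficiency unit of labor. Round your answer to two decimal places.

y*_O / y*_K ≈ 1.12

Steady-state y* = [s/(n + g + δ)]^(α/(1−α)), so the ratio is [ (s_O/(n + g + δ)_O) / (s_K/(n + g + δ)_K) ]^0.3699.
s_O/(n + g + δ)_O = 0.21/0.100 = 2.1000; s_K/(n + g + δ)_K = 0.21/0.135 = 1.5556.
Ratio = (2.1000/1.5556)^0.3699 = 1.3500^0.3699 ≈ 1.1174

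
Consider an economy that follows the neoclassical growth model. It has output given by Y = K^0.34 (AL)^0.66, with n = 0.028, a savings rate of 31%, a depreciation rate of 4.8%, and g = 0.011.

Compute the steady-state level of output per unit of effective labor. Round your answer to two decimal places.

At the steady state, Δk = 0, so s·k^α = (n + g + δ)·k.
Dividing both sides by k: k^(1−α) = s / (n + g + δ).
k^0.66 = 0.31 / (0.028 + 0.011 + 0.048) = 0.31 / 0.087 = 3.5632
k* = 3.5632^(1/0.66) ≈ 6.8568
y* = (k*)^α = 6.8568^0.34 ≈ 1.9243

y* ≈ 1.92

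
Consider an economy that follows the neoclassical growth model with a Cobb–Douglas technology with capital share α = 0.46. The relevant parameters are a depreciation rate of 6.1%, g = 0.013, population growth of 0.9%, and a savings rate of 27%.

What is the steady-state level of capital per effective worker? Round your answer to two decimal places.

At the steady state, Δk = 0, so s·k^α = (n + g + δ)·k.
Rearranging, k^(1−α) = s / (n + g + δ).
k^0.54 = 0.27 / (0.009 + 0.013 + 0.061) = 0.27 / 0.083 = 3.2530
k* = 3.2530^(1/0.54) ≈ 8.8853

k* ≈ 8.89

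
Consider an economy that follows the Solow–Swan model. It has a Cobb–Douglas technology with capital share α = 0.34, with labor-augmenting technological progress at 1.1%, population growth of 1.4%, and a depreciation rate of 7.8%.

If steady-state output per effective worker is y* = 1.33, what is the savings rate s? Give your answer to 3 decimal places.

s ≈ 0.179

Steady state requires s·f(k) = (n + g + δ)·k, i.e. s·k^α = (n + g + δ)·k.
Since y* = [s/(n + g + δ)]^(α/(1−α)), we have s/(n + g + δ) = (y*)^((1−α)/α) = 1.33^1.9412 = 1.7395.
Therefore s = 1.7395 × (n + g + δ) = 1.7395 × 0.103 = 0.1792.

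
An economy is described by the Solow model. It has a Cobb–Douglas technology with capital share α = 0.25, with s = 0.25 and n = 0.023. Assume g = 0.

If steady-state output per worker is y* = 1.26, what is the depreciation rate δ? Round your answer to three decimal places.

At the steady state, Δk = 0, so s·k^α = (n + δ)·k.
Since y* = [s/(n + δ)]^(α/(1−α)), we have s/(n + δ) = (y*)^((1−α)/α) = 1.26^3 = 2.0004.
Therefore n + δ = s / 2.0004 = 0.25 / 2.0004 = 0.1250, so δ = 0.1250 − 0.023 = 0.1020.

δ ≈ 0.102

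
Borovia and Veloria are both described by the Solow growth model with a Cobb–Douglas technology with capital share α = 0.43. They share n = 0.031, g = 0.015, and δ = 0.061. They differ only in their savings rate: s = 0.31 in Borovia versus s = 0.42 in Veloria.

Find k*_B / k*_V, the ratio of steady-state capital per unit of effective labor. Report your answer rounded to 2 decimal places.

ratio ≈ 0.59

Steady-state k* = [s/(n + g + δ)]^(1/(1−α)), so the ratio is [ (s_B/(n + g + δ)_B) / (s_V/(n + g + δ)_V) ]^1.7544.
s_B/(n + g + δ)_B = 0.31/0.107 = 2.8972; s_V/(n + g + δ)_V = 0.42/0.107 = 3.9252.
Ratio = (2.8972/3.9252)^1.7544 = 0.7381^1.7544 ≈ 0.5870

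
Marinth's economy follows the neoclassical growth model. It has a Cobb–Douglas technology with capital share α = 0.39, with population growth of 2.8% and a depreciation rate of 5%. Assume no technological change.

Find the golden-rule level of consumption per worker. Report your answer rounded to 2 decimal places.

c_gold ≈ 1.71

At the golden rule, f'(k) = n + δ, so α·k^(α−1) = n + δ and k_gold = (α/(n + δ))^(1/(1−α)).
k_gold = (0.39/0.078)^(1/0.61) = 5.0000^1.6393 ≈ 13.9901
c_gold = f(k_gold) − (n + δ)·k_gold = 2.7981 − 0.078×13.9901 ≈ 1.7069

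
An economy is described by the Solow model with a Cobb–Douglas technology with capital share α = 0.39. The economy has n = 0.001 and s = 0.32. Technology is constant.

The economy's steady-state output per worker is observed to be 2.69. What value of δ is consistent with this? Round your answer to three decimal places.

δ ≈ 0.067

At the steady state, Δk = 0, so s·k^α = (n + δ)·k.
Since y* = [s/(n + δ)]^(α/(1−α)), we have s/(n + δ) = (y*)^((1−α)/α) = 2.69^1.5641 = 4.7008.
Therefore n + δ = s / 4.7008 = 0.32 / 4.7008 = 0.0681, so δ = 0.0681 − 0.001 = 0.0671.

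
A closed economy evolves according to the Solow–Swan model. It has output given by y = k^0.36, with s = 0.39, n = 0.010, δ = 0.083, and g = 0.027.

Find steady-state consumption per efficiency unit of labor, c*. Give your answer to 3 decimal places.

c* = 1.184

At the steady state, Δk = 0, so s·k^α = (n + g + δ)·k.
Dividing both sides by k: k^(1−α) = s / (n + g + δ).
k^0.64 = 0.39 / (0.010 + 0.027 + 0.083) = 0.39 / 0.120 = 3.2500
k* = 3.2500^(1/0.64) ≈ 6.3069
y* = (k*)^α = 6.3069^0.36 ≈ 1.9406
c* = (1 − s)·y* = (1 − 0.39) × 1.9406 ≈ 1.1838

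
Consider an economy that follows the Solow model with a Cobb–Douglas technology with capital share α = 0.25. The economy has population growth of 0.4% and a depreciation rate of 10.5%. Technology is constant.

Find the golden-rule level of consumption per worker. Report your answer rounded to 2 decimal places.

c_gold ≈ 0.99

At the golden rule, f'(k) = n + δ, so α·k^(α−1) = n + δ and k_gold = (α/(n + δ))^(1/(1−α)).
k_gold = (0.25/0.109)^(1/0.75) = 2.2936^1.3333 ≈ 3.0247
c_gold = f(k_gold) − (n + δ)·k_gold = 1.3188 − 0.109×3.0247 ≈ 0.9891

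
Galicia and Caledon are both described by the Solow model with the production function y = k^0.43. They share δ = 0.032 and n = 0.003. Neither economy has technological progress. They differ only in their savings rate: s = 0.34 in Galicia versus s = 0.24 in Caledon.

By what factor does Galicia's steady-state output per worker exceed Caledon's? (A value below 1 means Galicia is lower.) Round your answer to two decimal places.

Steady-state y* = [s/(n + δ)]^(α/(1−α)), so the ratio is [ (s_G/(n + δ)_G) / (s_C/(n + δ)_C) ]^0.7544.
s_G/(n + δ)_G = 0.34/0.035 = 9.7143; s_C/(n + δ)_C = 0.24/0.035 = 6.8571.
Ratio = (9.7143/6.8571)^0.7544 = 1.4167^0.7544 ≈ 1.3005

ratio ≈ 1.30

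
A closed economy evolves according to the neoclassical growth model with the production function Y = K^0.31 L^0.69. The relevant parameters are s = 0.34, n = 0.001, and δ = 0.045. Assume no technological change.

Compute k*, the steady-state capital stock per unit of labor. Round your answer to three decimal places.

k* = 18.156

In steady state, investment equals break-even investment: s·k^α = (n + δ)·k.
Dividing both sides by k: k^(1−α) = s / (n + δ).
k^0.69 = 0.34 / (0.001 + 0.045) = 0.34 / 0.046 = 7.3913
k* = 7.3913^(1/0.69) ≈ 18.1558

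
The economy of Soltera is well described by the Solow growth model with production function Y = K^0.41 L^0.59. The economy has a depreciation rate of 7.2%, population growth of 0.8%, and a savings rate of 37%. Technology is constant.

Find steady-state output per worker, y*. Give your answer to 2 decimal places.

y* = 2.90

Steady state requires s·f(k) = (n + δ)·k, i.e. s·k^α = (n + δ)·k.
Rearranging, k^(1−α) = s / (n + δ).
k^0.59 = 0.37 / (0.008 + 0.072) = 0.37 / 0.080 = 4.6250
k* = 4.6250^(1/0.59) ≈ 13.4063
y* = (k*)^α = 13.4063^0.41 ≈ 2.8987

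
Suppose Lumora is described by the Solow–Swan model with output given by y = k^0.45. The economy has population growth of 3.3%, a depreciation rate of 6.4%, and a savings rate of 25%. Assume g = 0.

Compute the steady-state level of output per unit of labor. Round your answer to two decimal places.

y* = 2.17

At the steady state, Δk = 0, so s·k^α = (n + δ)·k.
Dividing both sides by k: k^(1−α) = s / (n + δ).
k^0.55 = 0.25 / (0.033 + 0.064) = 0.25 / 0.097 = 2.5773
k* = 2.5773^(1/0.55) ≈ 5.5921
y* = (k*)^α = 5.5921^0.45 ≈ 2.1697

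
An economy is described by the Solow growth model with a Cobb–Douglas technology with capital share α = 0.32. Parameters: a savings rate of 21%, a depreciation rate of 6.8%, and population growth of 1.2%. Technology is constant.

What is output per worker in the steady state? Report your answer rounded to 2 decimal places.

y* ≈ 1.57

At the steady state, Δk = 0, so s·k^α = (n + δ)·k.
Dividing both sides by k: k^(1−α) = s / (n + δ).
k^0.68 = 0.21 / (0.012 + 0.068) = 0.21 / 0.080 = 2.6250
k* = 2.6250^(1/0.68) ≈ 4.1340
y* = (k*)^α = 4.1340^0.32 ≈ 1.5748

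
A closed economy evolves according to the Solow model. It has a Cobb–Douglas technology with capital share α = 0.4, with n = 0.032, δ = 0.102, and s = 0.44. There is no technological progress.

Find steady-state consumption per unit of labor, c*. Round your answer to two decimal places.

At the steady state, Δk = 0, so s·k^α = (n + δ)·k.
Rearranging, k^(1−α) = s / (n + δ).
k^0.6 = 0.44 / (0.032 + 0.102) = 0.44 / 0.134 = 3.2836
k* = 3.2836^(1/0.6) ≈ 7.2541
y* = (k*)^α = 7.2541^0.4 ≈ 2.2092
c* = (1 − s)·y* = (1 − 0.44) × 2.2092 ≈ 1.2372

c* ≈ 1.24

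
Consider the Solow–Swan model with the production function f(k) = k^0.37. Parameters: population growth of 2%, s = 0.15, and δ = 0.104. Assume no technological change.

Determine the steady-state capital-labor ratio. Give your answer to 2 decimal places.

k* ≈ 1.35

In steady state, investment equals break-even investment: s·k^α = (n + δ)·k.
Rearranging, k^(1−α) = s / (n + δ).
k^0.63 = 0.15 / (0.020 + 0.104) = 0.15 / 0.124 = 1.2097
k* = 1.2097^(1/0.63) ≈ 1.3528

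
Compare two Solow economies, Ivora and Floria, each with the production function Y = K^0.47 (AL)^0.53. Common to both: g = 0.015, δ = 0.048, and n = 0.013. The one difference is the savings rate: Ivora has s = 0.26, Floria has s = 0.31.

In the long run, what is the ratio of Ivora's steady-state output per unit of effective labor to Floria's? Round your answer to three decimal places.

y*_I / y*_F ≈ 0.856

Steady-state y* = [s/(n + g + δ)]^(α/(1−α)), so the ratio is [ (s_I/(n + g + δ)_I) / (s_F/(n + g + δ)_F) ]^0.8868.
s_I/(n + g + δ)_I = 0.26/0.076 = 3.4211; s_F/(n + g + δ)_F = 0.31/0.076 = 4.0789.
Ratio = (3.4211/4.0789)^0.8868 = 0.8387^0.8868 ≈ 0.8556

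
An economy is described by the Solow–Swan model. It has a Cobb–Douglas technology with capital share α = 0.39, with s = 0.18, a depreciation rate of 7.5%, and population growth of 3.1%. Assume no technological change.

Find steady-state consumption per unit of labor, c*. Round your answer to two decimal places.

c* ≈ 1.15

Steady state requires s·f(k) = (n + δ)·k, i.e. s·k^α = (n + δ)·k.
Dividing both sides by k: k^(1−α) = s / (n + δ).
k^0.61 = 0.18 / (0.031 + 0.075) = 0.18 / 0.106 = 1.6981
k* = 1.6981^(1/0.61) ≈ 2.3823
y* = (k*)^α = 2.3823^0.39 ≈ 1.4029
c* = (1 − s)·y* = (1 − 0.18) × 1.4029 ≈ 1.1504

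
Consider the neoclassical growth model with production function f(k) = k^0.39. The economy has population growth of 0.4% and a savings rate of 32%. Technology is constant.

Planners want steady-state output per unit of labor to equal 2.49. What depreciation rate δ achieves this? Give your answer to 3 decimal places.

δ ≈ 0.073

Steady state requires s·f(k) = (n + δ)·k, i.e. s·k^α = (n + δ)·k.
Since y* = [s/(n + δ)]^(α/(1−α)), we have s/(n + δ) = (y*)^((1−α)/α) = 2.49^1.5641 = 4.1658.
Therefore n + δ = s / 4.1658 = 0.32 / 4.1658 = 0.0768, so δ = 0.0768 − 0.004 = 0.0728.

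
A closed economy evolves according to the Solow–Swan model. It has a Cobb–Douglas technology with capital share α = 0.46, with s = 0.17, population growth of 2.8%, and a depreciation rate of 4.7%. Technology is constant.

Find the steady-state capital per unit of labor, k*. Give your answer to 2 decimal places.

k* ≈ 4.55

At the steady state, Δk = 0, so s·k^α = (n + δ)·k.
Dividing both sides by k: k^(1−α) = s / (n + δ).
k^0.54 = 0.17 / (0.028 + 0.047) = 0.17 / 0.075 = 2.2667
k* = 2.2667^(1/0.54) ≈ 4.5513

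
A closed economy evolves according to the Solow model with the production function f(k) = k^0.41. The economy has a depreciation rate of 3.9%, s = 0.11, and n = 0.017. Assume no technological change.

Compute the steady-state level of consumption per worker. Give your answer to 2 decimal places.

c* = 1.42

At the steady state, Δk = 0, so s·k^α = (n + δ)·k.
Rearranging, k^(1−α) = s / (n + δ).
k^0.59 = 0.11 / (0.017 + 0.039) = 0.11 / 0.056 = 1.9643
k* = 1.9643^(1/0.59) ≈ 3.1402
y* = (k*)^α = 3.1402^0.41 ≈ 1.5986
c* = (1 − s)·y* = (1 − 0.11) × 1.5986 ≈ 1.4228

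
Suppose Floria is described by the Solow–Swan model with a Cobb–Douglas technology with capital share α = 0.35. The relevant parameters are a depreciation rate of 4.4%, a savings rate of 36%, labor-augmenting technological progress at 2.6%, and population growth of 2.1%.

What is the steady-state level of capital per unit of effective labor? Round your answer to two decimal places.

k* ≈ 8.30

At the steady state, Δk = 0, so s·k^α = (n + g + δ)·k.
Rearranging, k^(1−α) = s / (n + g + δ).
k^0.65 = 0.36 / (0.021 + 0.026 + 0.044) = 0.36 / 0.091 = 3.9560
k* = 3.9560^(1/0.65) ≈ 8.2958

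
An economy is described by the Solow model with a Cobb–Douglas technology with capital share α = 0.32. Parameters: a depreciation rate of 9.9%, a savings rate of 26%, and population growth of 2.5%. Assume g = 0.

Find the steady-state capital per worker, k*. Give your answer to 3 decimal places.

At the steady state, Δk = 0, so s·k^α = (n + δ)·k.
Rearranging, k^(1−α) = s / (n + δ).
k^0.68 = 0.26 / (0.025 + 0.099) = 0.26 / 0.124 = 2.0968
k* = 2.0968^(1/0.68) ≈ 2.9708

k* ≈ 2.971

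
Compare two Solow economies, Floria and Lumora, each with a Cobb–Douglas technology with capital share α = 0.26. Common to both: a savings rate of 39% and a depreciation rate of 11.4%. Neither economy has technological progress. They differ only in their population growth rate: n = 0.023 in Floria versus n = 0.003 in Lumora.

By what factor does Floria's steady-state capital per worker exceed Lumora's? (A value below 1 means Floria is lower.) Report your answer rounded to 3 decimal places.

k*_F / k*_L ≈ 0.808

Steady-state k* = [s/(n + δ)]^(1/(1−α)), so the ratio is [ (s_F/(n + δ)_F) / (s_L/(n + δ)_L) ]^1.3514.
s_F/(n + δ)_F = 0.39/0.137 = 2.8467; s_L/(n + δ)_L = 0.39/0.117 = 3.3333.
Ratio = (2.8467/3.3333)^1.3514 = 0.8540^1.3514 ≈ 0.8079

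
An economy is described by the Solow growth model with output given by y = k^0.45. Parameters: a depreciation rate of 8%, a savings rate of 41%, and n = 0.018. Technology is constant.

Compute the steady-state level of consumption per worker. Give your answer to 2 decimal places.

At the steady state, Δk = 0, so s·k^α = (n + δ)·k.
Rearranging, k^(1−α) = s / (n + δ).
k^0.55 = 0.41 / (0.018 + 0.080) = 0.41 / 0.098 = 4.1837
k* = 4.1837^(1/0.55) ≈ 13.4930
y* = (k*)^α = 13.4930^0.45 ≈ 3.2251
c* = (1 − s)·y* = (1 − 0.41) × 3.2251 ≈ 1.9028

c* ≈ 1.90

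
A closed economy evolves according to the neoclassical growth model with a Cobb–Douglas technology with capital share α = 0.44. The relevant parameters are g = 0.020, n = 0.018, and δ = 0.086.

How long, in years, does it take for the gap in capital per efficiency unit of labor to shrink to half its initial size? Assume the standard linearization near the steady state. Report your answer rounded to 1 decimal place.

t_½ ≈ 10.0 years

Near the steady state the convergence rate is λ = (1 − α)(n + g + δ).
λ = (1 − 0.44) × 0.124 = 0.56 × 0.124 = 0.06944
Half-life = ln 2 / λ = 0.6931 / 0.06944 ≈ 9.98 years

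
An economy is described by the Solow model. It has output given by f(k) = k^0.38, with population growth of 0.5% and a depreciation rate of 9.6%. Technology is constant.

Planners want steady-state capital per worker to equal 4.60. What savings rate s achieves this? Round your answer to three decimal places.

At the steady state, Δk = 0, so s·k^α = (n + δ)·k.
So s / (n + δ) = (k*)^(1−α) = 4.60^0.62 = 2.5758.
Therefore s = 2.5758 × (n + δ) = 2.5758 × 0.101 = 0.2602.

s ≈ 0.260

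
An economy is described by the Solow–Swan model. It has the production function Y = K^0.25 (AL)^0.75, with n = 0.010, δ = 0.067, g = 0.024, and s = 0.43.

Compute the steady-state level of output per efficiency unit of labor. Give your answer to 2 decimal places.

At the steady state, Δk = 0, so s·k^α = (n + g + δ)·k.
Rearranging, k^(1−α) = s / (n + g + δ).
k^0.75 = 0.43 / (0.010 + 0.024 + 0.067) = 0.43 / 0.101 = 4.2574
k* = 4.2574^(1/0.75) ≈ 6.9002
y* = (k*)^α = 6.9002^0.25 ≈ 1.6207

y* = 1.62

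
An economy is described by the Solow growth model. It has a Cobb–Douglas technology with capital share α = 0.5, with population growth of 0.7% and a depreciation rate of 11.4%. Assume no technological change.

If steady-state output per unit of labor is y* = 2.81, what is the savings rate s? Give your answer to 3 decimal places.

s ≈ 0.340

In steady state, investment equals break-even investment: s·k^α = (n + δ)·k.
Since y* = [s/(n + δ)]^(α/(1−α)), we have s/(n + δ) = (y*)^((1−α)/α) = 2.81^1 = 2.8100.
Therefore s = 2.8100 × (n + δ) = 2.8100 × 0.121 = 0.3400.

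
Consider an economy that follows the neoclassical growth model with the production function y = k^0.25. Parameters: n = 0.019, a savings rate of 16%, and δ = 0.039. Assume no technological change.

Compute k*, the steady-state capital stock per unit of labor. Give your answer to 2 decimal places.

k* ≈ 3.87

Steady state requires s·f(k) = (n + δ)·k, i.e. s·k^α = (n + δ)·k.
Dividing both sides by k: k^(1−α) = s / (n + δ).
k^0.75 = 0.16 / (0.019 + 0.039) = 0.16 / 0.058 = 2.7586
k* = 2.7586^(1/0.75) ≈ 3.8689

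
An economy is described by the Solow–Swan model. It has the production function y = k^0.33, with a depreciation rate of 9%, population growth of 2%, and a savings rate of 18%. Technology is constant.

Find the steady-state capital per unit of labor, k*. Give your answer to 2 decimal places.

In steady state, investment equals break-even investment: s·k^α = (n + δ)·k.
Dividing both sides by k: k^(1−α) = s / (n + δ).
k^0.67 = 0.18 / (0.020 + 0.090) = 0.18 / 0.110 = 1.6364
k* = 1.6364^(1/0.67) ≈ 2.0856

k* = 2.09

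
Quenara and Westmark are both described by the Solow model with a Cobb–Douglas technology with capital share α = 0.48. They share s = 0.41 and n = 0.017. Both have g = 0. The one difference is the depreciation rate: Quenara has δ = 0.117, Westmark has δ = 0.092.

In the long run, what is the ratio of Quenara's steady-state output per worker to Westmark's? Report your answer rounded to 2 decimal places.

Steady-state y* = [s/(n + δ)]^(α/(1−α)), so the ratio is [ (s_Q/(n + δ)_Q) / (s_W/(n + δ)_W) ]^0.9231.
s_Q/(n + δ)_Q = 0.41/0.134 = 3.0597; s_W/(n + δ)_W = 0.41/0.109 = 3.7615.
Ratio = (3.0597/3.7615)^0.9231 = 0.8134^0.9231 ≈ 0.8264

ratio ≈ 0.83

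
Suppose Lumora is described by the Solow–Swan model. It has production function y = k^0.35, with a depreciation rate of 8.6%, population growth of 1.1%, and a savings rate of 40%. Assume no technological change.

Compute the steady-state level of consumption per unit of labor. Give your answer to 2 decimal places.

c* = 1.29

At the steady state, Δk = 0, so s·k^α = (n + δ)·k.
Rearranging, k^(1−α) = s / (n + δ).
k^0.65 = 0.40 / (0.011 + 0.086) = 0.40 / 0.097 = 4.1237
k* = 4.1237^(1/0.65) ≈ 8.8429
y* = (k*)^α = 8.8429^0.35 ≈ 2.1444
c* = (1 − s)·y* = (1 − 0.40) × 2.1444 ≈ 1.2866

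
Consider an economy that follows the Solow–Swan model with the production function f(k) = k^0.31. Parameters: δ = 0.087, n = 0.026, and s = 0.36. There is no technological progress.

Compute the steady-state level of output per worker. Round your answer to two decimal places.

y* = 1.68

In steady state, investment equals break-even investment: s·k^α = (n + δ)·k.
Dividing both sides by k: k^(1−α) = s / (n + δ).
k^0.69 = 0.36 / (0.026 + 0.087) = 0.36 / 0.113 = 3.1858
k* = 3.1858^(1/0.69) ≈ 5.3617
y* = (k*)^α = 5.3617^0.31 ≈ 1.6830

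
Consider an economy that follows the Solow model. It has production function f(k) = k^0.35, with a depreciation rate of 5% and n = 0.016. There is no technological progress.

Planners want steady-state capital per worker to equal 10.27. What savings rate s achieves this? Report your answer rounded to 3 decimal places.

In steady state, investment equals break-even investment: s·k^α = (n + δ)·k.
So s / (n + δ) = (k*)^(1−α) = 10.27^0.65 = 4.5449.
Therefore s = 4.5449 × (n + δ) = 4.5449 × 0.066 = 0.3000.

s ≈ 0.300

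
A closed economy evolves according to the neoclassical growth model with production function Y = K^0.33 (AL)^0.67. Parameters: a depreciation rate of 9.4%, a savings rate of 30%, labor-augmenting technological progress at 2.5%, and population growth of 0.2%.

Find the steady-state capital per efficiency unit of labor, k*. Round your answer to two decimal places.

At the steady state, Δk = 0, so s·k^α = (n + g + δ)·k.
Rearranging, k^(1−α) = s / (n + g + δ).
k^0.67 = 0.30 / (0.002 + 0.025 + 0.094) = 0.30 / 0.121 = 2.4793
k* = 2.4793^(1/0.67) ≈ 3.8775

k* = 3.88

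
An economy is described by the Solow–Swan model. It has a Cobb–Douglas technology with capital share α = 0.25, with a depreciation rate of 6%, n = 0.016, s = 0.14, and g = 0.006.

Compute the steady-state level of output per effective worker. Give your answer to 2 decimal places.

Steady state requires s·f(k) = (n + g + δ)·k, i.e. s·k^α = (n + g + δ)·k.
Dividing both sides by k: k^(1−α) = s / (n + g + δ).
k^0.75 = 0.14 / (0.016 + 0.006 + 0.060) = 0.14 / 0.082 = 1.7073
k* = 1.7073^(1/0.75) ≈ 2.0405
y* = (k*)^α = 2.0405^0.25 ≈ 1.1952

y* ≈ 1.20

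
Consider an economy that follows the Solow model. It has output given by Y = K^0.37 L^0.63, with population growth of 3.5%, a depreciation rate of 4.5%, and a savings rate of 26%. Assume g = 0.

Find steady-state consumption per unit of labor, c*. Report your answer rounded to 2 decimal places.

c* = 1.48

In steady state, investment equals break-even investment: s·k^α = (n + δ)·k.
Rearranging, k^(1−α) = s / (n + δ).
k^0.63 = 0.26 / (0.035 + 0.045) = 0.26 / 0.080 = 3.2500
k* = 3.2500^(1/0.63) ≈ 6.4940
y* = (k*)^α = 6.4940^0.37 ≈ 1.9982
c* = (1 − s)·y* = (1 − 0.26) × 1.9982 ≈ 1.4787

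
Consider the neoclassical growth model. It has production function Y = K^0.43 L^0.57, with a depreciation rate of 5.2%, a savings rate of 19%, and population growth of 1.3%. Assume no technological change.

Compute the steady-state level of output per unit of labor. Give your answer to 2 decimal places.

y* = 2.25

In steady state, investment equals break-even investment: s·k^α = (n + δ)·k.
Rearranging, k^(1−α) = s / (n + δ).
k^0.57 = 0.19 / (0.013 + 0.052) = 0.19 / 0.065 = 2.9231
k* = 2.9231^(1/0.57) ≈ 6.5655
y* = (k*)^α = 6.5655^0.43 ≈ 2.2461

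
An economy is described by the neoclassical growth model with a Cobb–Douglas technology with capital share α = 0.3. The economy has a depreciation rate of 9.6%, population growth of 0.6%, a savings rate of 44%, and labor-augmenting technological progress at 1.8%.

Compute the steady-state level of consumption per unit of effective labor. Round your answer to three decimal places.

c* ≈ 0.977

At the steady state, Δk = 0, so s·k^α = (n + g + δ)·k.
Rearranging, k^(1−α) = s / (n + g + δ).
k^0.7 = 0.44 / (0.006 + 0.018 + 0.096) = 0.44 / 0.120 = 3.6667
k* = 3.6667^(1/0.7) ≈ 6.3989
y* = (k*)^α = 6.3989^0.3 ≈ 1.7451
c* = (1 − s)·y* = (1 − 0.44) × 1.7451 ≈ 0.9773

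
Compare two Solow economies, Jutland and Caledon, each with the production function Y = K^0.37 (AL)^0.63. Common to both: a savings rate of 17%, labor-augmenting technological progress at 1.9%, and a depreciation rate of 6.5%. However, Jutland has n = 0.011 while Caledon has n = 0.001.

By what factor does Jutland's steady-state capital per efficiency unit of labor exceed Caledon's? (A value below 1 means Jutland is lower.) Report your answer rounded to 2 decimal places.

Steady-state k* = [s/(n + g + δ)]^(1/(1−α)), so the ratio is [ (s_J/(n + g + δ)_J) / (s_C/(n + g + δ)_C) ]^1.5873.
s_J/(n + g + δ)_J = 0.17/0.095 = 1.7895; s_C/(n + g + δ)_C = 0.17/0.085 = 2.0000.
Ratio = (1.7895/2.0000)^1.5873 = 0.8948^1.5873 ≈ 0.8383

k*_J / k*_C ≈ 0.84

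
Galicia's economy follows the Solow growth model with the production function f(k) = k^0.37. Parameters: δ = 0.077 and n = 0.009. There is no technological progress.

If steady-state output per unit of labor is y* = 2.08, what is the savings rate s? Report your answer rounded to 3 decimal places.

At the steady state, Δk = 0, so s·k^α = (n + δ)·k.
Since y* = [s/(n + δ)]^(α/(1−α)), we have s/(n + δ) = (y*)^((1−α)/α) = 2.08^1.7027 = 3.4799.
Therefore s = 3.4799 × (n + δ) = 3.4799 × 0.086 = 0.2993.

s ≈ 0.299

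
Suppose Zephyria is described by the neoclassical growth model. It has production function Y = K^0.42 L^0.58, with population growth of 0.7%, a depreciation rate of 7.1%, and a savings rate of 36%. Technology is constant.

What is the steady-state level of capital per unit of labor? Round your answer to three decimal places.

k* = 13.970

Steady state requires s·f(k) = (n + δ)·k, i.e. s·k^α = (n + δ)·k.
Dividing both sides by k: k^(1−α) = s / (n + δ).
k^0.58 = 0.36 / (0.007 + 0.071) = 0.36 / 0.078 = 4.6154
k* = 4.6154^(1/0.58) ≈ 13.9697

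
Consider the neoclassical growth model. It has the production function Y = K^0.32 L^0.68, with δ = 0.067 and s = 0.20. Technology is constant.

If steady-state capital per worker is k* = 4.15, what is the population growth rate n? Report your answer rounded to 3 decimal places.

n ≈ 0.009

Steady state requires s·f(k) = (n + δ)·k, i.e. s·k^α = (n + δ)·k.
So s / (n + δ) = (k*)^(1−α) = 4.15^0.68 = 2.6319.
Therefore n + δ = s / 2.6319 = 0.20 / 2.6319 = 0.0760, so n = 0.0760 − 0.067 = 0.0090.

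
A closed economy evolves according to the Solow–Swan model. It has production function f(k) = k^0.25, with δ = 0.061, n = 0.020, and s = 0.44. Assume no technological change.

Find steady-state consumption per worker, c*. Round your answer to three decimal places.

Steady state requires s·f(k) = (n + δ)·k, i.e. s·k^α = (n + δ)·k.
Rearranging, k^(1−α) = s / (n + δ).
k^0.75 = 0.44 / (0.020 + 0.061) = 0.44 / 0.081 = 5.4321
k* = 5.4321^(1/0.75) ≈ 9.5490
y* = (k*)^α = 9.5490^0.25 ≈ 1.7579
c* = (1 − s)·y* = (1 − 0.44) × 1.7579 ≈ 0.9844

c* ≈ 0.984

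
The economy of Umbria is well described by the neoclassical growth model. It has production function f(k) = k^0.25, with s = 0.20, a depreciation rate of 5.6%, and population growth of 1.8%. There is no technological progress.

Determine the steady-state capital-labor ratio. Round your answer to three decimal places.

In steady state, investment equals break-even investment: s·k^α = (n + δ)·k.
Dividing both sides by k: k^(1−α) = s / (n + δ).
k^0.75 = 0.20 / (0.018 + 0.056) = 0.20 / 0.074 = 2.7027
k* = 2.7027^(1/0.75) ≈ 3.7647

k* ≈ 3.765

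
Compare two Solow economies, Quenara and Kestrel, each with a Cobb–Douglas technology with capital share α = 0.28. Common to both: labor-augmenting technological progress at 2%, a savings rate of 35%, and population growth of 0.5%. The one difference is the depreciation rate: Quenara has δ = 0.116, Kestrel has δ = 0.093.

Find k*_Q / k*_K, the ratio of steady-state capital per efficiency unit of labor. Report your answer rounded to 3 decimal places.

k*_Q / k*_K ≈ 0.781

Steady-state k* = [s/(n + g + δ)]^(1/(1−α)), so the ratio is [ (s_Q/(n + g + δ)_Q) / (s_K/(n + g + δ)_K) ]^1.3889.
s_Q/(n + g + δ)_Q = 0.35/0.141 = 2.4823; s_K/(n + g + δ)_K = 0.35/0.118 = 2.9661.
Ratio = (2.4823/2.9661)^1.3889 = 0.8369^1.3889 ≈ 0.7809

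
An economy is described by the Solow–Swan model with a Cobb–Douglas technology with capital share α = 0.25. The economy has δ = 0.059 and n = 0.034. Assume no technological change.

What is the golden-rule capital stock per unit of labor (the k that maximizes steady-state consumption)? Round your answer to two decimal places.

k_gold ≈ 3.74

The golden rule sets f'(k) = n + δ, i.e. α·k^(α−1) = n + δ.
So k^(1−α) = α / (n + δ) = 0.25 / 0.093 = 2.6882.
k_gold = 2.6882^(1/0.75) ≈ 3.7378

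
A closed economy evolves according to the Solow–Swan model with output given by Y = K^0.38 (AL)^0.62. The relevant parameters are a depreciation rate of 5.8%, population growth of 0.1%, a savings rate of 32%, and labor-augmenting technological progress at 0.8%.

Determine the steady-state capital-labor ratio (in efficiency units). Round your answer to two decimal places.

k* = 12.45

Steady state requires s·f(k) = (n + g + δ)·k, i.e. s·k^α = (n + g + δ)·k.
Dividing both sides by k: k^(1−α) = s / (n + g + δ).
k^0.62 = 0.32 / (0.001 + 0.008 + 0.058) = 0.32 / 0.067 = 4.7761
k* = 4.7761^(1/0.62) ≈ 12.4532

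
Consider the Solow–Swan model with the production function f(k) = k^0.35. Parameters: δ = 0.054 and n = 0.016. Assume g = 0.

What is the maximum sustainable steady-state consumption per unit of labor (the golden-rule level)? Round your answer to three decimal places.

At the golden rule, f'(k) = n + δ, so α·k^(α−1) = n + δ and k_gold = (α/(n + δ))^(1/(1−α)).
k_gold = (0.35/0.070)^(1/0.65) = 5.0000^1.5385 ≈ 11.8950
c_gold = f(k_gold) − (n + δ)·k_gold = 2.3789 − 0.070×11.8950 ≈ 1.5463

c_gold ≈ 1.546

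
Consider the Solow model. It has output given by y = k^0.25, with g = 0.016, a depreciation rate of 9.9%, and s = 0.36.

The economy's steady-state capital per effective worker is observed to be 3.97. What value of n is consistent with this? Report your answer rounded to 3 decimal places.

At the steady state, Δk = 0, so s·k^α = (n + g + δ)·k.
So s / (n + g + δ) = (k*)^(1−α) = 3.97^0.75 = 2.8125.
Therefore n + g + δ = s / 2.8125 = 0.36 / 2.8125 = 0.1280, so n = 0.1280 − 0.115 = 0.0130.

n ≈ 0.013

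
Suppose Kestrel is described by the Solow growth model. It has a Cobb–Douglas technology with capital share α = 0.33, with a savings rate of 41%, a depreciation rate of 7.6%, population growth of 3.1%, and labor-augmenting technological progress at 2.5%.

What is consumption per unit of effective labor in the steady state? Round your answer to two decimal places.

c* = 1.03

In steady state, investment equals break-even investment: s·k^α = (n + g + δ)·k.
Rearranging, k^(1−α) = s / (n + g + δ).
k^0.67 = 0.41 / (0.031 + 0.025 + 0.076) = 0.41 / 0.132 = 3.1061
k* = 3.1061^(1/0.67) ≈ 5.4281
y* = (k*)^α = 5.4281^0.33 ≈ 1.7476
c* = (1 − s)·y* = (1 − 0.41) × 1.7476 ≈ 1.0311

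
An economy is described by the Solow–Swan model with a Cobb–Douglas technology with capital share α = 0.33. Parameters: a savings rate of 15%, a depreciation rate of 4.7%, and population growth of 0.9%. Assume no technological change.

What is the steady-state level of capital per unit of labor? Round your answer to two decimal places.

Steady state requires s·f(k) = (n + δ)·k, i.e. s·k^α = (n + δ)·k.
Dividing both sides by k: k^(1−α) = s / (n + δ).
k^0.67 = 0.15 / (0.009 + 0.047) = 0.15 / 0.056 = 2.6786
k* = 2.6786^(1/0.67) ≈ 4.3518

k* ≈ 4.35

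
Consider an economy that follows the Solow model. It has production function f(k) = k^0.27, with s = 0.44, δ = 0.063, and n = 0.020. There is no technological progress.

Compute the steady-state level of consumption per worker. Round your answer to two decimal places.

c* = 1.04

At the steady state, Δk = 0, so s·k^α = (n + δ)·k.
Rearranging, k^(1−α) = s / (n + δ).
k^0.73 = 0.44 / (0.020 + 0.063) = 0.44 / 0.083 = 5.3012
k* = 5.3012^(1/0.73) ≈ 9.8241
y* = (k*)^α = 9.8241^0.27 ≈ 1.8532
c* = (1 − s)·y* = (1 − 0.44) × 1.8532 ≈ 1.0378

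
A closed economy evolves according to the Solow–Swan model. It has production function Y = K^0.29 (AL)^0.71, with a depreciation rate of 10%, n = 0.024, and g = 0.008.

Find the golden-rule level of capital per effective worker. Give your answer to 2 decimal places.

The golden rule sets f'(k) = n + g + δ, i.e. α·k^(α−1) = n + g + δ.
So k^(1−α) = α / (n + g + δ) = 0.29 / 0.132 = 2.1970.
k_gold = 2.1970^(1/0.71) ≈ 3.0301

k_gold ≈ 3.03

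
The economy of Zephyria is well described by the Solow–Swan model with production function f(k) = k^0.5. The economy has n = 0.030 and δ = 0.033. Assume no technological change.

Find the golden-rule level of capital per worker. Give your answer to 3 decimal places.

The golden rule sets f'(k) = n + δ, i.e. α·k^(α−1) = n + δ.
So k^(1−α) = α / (n + δ) = 0.5 / 0.063 = 7.9365.
k_gold = 7.9365^(1/0.5) ≈ 62.9880

k_gold ≈ 62.988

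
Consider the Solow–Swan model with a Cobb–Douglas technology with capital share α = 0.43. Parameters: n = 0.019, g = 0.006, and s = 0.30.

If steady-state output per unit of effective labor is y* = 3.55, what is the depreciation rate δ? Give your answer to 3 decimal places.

At the steady state, Δk = 0, so s·k^α = (n + g + δ)·k.
Since y* = [s/(n + g + δ)]^(α/(1−α)), we have s/(n + g + δ) = (y*)^((1−α)/α) = 3.55^1.3256 = 5.3627.
Therefore n + g + δ = s / 5.3627 = 0.30 / 5.3627 = 0.0559, so δ = 0.0559 − 0.025 = 0.0309.

δ ≈ 0.031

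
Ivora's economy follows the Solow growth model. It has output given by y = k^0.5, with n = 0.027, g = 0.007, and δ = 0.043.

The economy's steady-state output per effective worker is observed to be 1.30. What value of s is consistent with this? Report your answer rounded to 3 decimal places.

s ≈ 0.100

In steady state, investment equals break-even investment: s·k^α = (n + g + δ)·k.
Since y* = [s/(n + g + δ)]^(α/(1−α)), we have s/(n + g + δ) = (y*)^((1−α)/α) = 1.30^1 = 1.3000.
Therefore s = 1.3000 × (n + g + δ) = 1.3000 × 0.077 = 0.1001.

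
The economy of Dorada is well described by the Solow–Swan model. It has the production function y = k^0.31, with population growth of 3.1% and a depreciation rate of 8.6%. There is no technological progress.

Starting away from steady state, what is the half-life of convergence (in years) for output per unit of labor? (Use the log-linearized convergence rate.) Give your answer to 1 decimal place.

Near the steady state the convergence rate is λ = (1 − α)(n + δ).
λ = (1 − 0.31) × 0.117 = 0.69 × 0.117 = 0.08073
Half-life = ln 2 / λ = 0.6931 / 0.08073 ≈ 8.59 years

about 8.6 years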